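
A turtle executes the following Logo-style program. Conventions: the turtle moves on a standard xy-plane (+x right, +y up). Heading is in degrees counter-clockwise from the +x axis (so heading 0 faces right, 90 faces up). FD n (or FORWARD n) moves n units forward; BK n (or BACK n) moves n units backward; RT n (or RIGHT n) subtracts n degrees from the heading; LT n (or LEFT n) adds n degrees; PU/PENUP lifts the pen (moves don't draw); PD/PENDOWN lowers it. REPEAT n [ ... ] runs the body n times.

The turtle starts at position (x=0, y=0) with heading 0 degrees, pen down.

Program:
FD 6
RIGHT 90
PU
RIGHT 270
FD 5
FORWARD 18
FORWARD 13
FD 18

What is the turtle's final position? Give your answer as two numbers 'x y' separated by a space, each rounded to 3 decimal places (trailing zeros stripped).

Answer: 60 0

Derivation:
Executing turtle program step by step:
Start: pos=(0,0), heading=0, pen down
FD 6: (0,0) -> (6,0) [heading=0, draw]
RT 90: heading 0 -> 270
PU: pen up
RT 270: heading 270 -> 0
FD 5: (6,0) -> (11,0) [heading=0, move]
FD 18: (11,0) -> (29,0) [heading=0, move]
FD 13: (29,0) -> (42,0) [heading=0, move]
FD 18: (42,0) -> (60,0) [heading=0, move]
Final: pos=(60,0), heading=0, 1 segment(s) drawn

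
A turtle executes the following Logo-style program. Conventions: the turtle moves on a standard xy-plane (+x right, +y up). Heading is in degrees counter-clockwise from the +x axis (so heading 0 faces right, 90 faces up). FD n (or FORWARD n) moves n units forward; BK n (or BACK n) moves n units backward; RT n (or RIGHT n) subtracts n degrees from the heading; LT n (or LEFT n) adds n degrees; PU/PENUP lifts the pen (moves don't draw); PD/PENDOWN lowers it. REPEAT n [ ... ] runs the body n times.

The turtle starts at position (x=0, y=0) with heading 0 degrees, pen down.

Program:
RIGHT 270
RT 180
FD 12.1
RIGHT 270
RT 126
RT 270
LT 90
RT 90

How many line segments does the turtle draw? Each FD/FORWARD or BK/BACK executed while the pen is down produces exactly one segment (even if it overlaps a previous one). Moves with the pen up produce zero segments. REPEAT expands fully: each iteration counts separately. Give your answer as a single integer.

Answer: 1

Derivation:
Executing turtle program step by step:
Start: pos=(0,0), heading=0, pen down
RT 270: heading 0 -> 90
RT 180: heading 90 -> 270
FD 12.1: (0,0) -> (0,-12.1) [heading=270, draw]
RT 270: heading 270 -> 0
RT 126: heading 0 -> 234
RT 270: heading 234 -> 324
LT 90: heading 324 -> 54
RT 90: heading 54 -> 324
Final: pos=(0,-12.1), heading=324, 1 segment(s) drawn
Segments drawn: 1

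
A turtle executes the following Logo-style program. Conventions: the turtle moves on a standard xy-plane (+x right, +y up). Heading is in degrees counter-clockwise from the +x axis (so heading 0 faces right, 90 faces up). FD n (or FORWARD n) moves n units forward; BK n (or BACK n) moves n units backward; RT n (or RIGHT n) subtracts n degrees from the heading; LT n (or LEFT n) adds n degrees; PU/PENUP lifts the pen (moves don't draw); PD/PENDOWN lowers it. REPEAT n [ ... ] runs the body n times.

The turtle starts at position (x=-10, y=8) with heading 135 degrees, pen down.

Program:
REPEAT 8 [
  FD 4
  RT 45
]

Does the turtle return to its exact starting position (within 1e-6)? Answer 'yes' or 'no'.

Answer: yes

Derivation:
Executing turtle program step by step:
Start: pos=(-10,8), heading=135, pen down
REPEAT 8 [
  -- iteration 1/8 --
  FD 4: (-10,8) -> (-12.828,10.828) [heading=135, draw]
  RT 45: heading 135 -> 90
  -- iteration 2/8 --
  FD 4: (-12.828,10.828) -> (-12.828,14.828) [heading=90, draw]
  RT 45: heading 90 -> 45
  -- iteration 3/8 --
  FD 4: (-12.828,14.828) -> (-10,17.657) [heading=45, draw]
  RT 45: heading 45 -> 0
  -- iteration 4/8 --
  FD 4: (-10,17.657) -> (-6,17.657) [heading=0, draw]
  RT 45: heading 0 -> 315
  -- iteration 5/8 --
  FD 4: (-6,17.657) -> (-3.172,14.828) [heading=315, draw]
  RT 45: heading 315 -> 270
  -- iteration 6/8 --
  FD 4: (-3.172,14.828) -> (-3.172,10.828) [heading=270, draw]
  RT 45: heading 270 -> 225
  -- iteration 7/8 --
  FD 4: (-3.172,10.828) -> (-6,8) [heading=225, draw]
  RT 45: heading 225 -> 180
  -- iteration 8/8 --
  FD 4: (-6,8) -> (-10,8) [heading=180, draw]
  RT 45: heading 180 -> 135
]
Final: pos=(-10,8), heading=135, 8 segment(s) drawn

Start position: (-10, 8)
Final position: (-10, 8)
Distance = 0; < 1e-6 -> CLOSED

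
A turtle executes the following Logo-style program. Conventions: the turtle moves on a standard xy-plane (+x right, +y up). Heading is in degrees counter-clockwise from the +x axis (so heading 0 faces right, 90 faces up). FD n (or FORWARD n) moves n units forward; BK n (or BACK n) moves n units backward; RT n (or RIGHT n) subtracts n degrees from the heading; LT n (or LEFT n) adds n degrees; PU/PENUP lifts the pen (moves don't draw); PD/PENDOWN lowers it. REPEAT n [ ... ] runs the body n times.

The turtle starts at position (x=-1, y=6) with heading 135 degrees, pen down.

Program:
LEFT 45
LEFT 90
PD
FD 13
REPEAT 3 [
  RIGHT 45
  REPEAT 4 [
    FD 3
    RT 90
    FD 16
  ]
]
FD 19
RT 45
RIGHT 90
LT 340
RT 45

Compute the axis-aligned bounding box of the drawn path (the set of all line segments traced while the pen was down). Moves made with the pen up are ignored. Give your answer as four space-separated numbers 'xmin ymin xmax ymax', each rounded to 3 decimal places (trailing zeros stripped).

Answer: -16.556 -18.314 23.749 17.749

Derivation:
Executing turtle program step by step:
Start: pos=(-1,6), heading=135, pen down
LT 45: heading 135 -> 180
LT 90: heading 180 -> 270
PD: pen down
FD 13: (-1,6) -> (-1,-7) [heading=270, draw]
REPEAT 3 [
  -- iteration 1/3 --
  RT 45: heading 270 -> 225
  REPEAT 4 [
    -- iteration 1/4 --
    FD 3: (-1,-7) -> (-3.121,-9.121) [heading=225, draw]
    RT 90: heading 225 -> 135
    FD 16: (-3.121,-9.121) -> (-14.435,2.192) [heading=135, draw]
    -- iteration 2/4 --
    FD 3: (-14.435,2.192) -> (-16.556,4.314) [heading=135, draw]
    RT 90: heading 135 -> 45
    FD 16: (-16.556,4.314) -> (-5.243,15.627) [heading=45, draw]
    -- iteration 3/4 --
    FD 3: (-5.243,15.627) -> (-3.121,17.749) [heading=45, draw]
    RT 90: heading 45 -> 315
    FD 16: (-3.121,17.749) -> (8.192,6.435) [heading=315, draw]
    -- iteration 4/4 --
    FD 3: (8.192,6.435) -> (10.314,4.314) [heading=315, draw]
    RT 90: heading 315 -> 225
    FD 16: (10.314,4.314) -> (-1,-7) [heading=225, draw]
  ]
  -- iteration 2/3 --
  RT 45: heading 225 -> 180
  REPEAT 4 [
    -- iteration 1/4 --
    FD 3: (-1,-7) -> (-4,-7) [heading=180, draw]
    RT 90: heading 180 -> 90
    FD 16: (-4,-7) -> (-4,9) [heading=90, draw]
    -- iteration 2/4 --
    FD 3: (-4,9) -> (-4,12) [heading=90, draw]
    RT 90: heading 90 -> 0
    FD 16: (-4,12) -> (12,12) [heading=0, draw]
    -- iteration 3/4 --
    FD 3: (12,12) -> (15,12) [heading=0, draw]
    RT 90: heading 0 -> 270
    FD 16: (15,12) -> (15,-4) [heading=270, draw]
    -- iteration 4/4 --
    FD 3: (15,-4) -> (15,-7) [heading=270, draw]
    RT 90: heading 270 -> 180
    FD 16: (15,-7) -> (-1,-7) [heading=180, draw]
  ]
  -- iteration 3/3 --
  RT 45: heading 180 -> 135
  REPEAT 4 [
    -- iteration 1/4 --
    FD 3: (-1,-7) -> (-3.121,-4.879) [heading=135, draw]
    RT 90: heading 135 -> 45
    FD 16: (-3.121,-4.879) -> (8.192,6.435) [heading=45, draw]
    -- iteration 2/4 --
    FD 3: (8.192,6.435) -> (10.314,8.556) [heading=45, draw]
    RT 90: heading 45 -> 315
    FD 16: (10.314,8.556) -> (21.627,-2.757) [heading=315, draw]
    -- iteration 3/4 --
    FD 3: (21.627,-2.757) -> (23.749,-4.879) [heading=315, draw]
    RT 90: heading 315 -> 225
    FD 16: (23.749,-4.879) -> (12.435,-16.192) [heading=225, draw]
    -- iteration 4/4 --
    FD 3: (12.435,-16.192) -> (10.314,-18.314) [heading=225, draw]
    RT 90: heading 225 -> 135
    FD 16: (10.314,-18.314) -> (-1,-7) [heading=135, draw]
  ]
]
FD 19: (-1,-7) -> (-14.435,6.435) [heading=135, draw]
RT 45: heading 135 -> 90
RT 90: heading 90 -> 0
LT 340: heading 0 -> 340
RT 45: heading 340 -> 295
Final: pos=(-14.435,6.435), heading=295, 26 segment(s) drawn

Segment endpoints: x in {-16.556, -14.435, -14.435, -5.243, -4, -4, -4, -3.121, -3.121, -3.121, -1, -1, -1, -1, 8.192, 8.192, 10.314, 10.314, 12, 12.435, 15, 15, 15, 21.627, 23.749}, y in {-18.314, -16.192, -9.121, -7, -7, -7, -7, -7, -4.879, -4.879, -4, -2.757, 2.192, 4.314, 4.314, 6, 6.435, 6.435, 6.435, 8.556, 9, 12, 12, 15.627, 17.749}
xmin=-16.556, ymin=-18.314, xmax=23.749, ymax=17.749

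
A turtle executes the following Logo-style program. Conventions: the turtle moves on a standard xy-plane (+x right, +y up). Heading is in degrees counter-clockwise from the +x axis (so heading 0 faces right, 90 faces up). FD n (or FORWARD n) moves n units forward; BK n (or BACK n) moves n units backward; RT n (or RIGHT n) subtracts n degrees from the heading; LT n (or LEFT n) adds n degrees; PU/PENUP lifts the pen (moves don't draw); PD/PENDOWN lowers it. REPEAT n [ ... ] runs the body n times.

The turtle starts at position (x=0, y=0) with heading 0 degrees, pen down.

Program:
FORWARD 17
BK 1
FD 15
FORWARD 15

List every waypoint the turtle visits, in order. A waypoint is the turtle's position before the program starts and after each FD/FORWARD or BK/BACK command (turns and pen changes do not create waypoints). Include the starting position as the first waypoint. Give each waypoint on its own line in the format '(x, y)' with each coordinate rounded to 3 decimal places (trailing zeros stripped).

Answer: (0, 0)
(17, 0)
(16, 0)
(31, 0)
(46, 0)

Derivation:
Executing turtle program step by step:
Start: pos=(0,0), heading=0, pen down
FD 17: (0,0) -> (17,0) [heading=0, draw]
BK 1: (17,0) -> (16,0) [heading=0, draw]
FD 15: (16,0) -> (31,0) [heading=0, draw]
FD 15: (31,0) -> (46,0) [heading=0, draw]
Final: pos=(46,0), heading=0, 4 segment(s) drawn
Waypoints (5 total):
(0, 0)
(17, 0)
(16, 0)
(31, 0)
(46, 0)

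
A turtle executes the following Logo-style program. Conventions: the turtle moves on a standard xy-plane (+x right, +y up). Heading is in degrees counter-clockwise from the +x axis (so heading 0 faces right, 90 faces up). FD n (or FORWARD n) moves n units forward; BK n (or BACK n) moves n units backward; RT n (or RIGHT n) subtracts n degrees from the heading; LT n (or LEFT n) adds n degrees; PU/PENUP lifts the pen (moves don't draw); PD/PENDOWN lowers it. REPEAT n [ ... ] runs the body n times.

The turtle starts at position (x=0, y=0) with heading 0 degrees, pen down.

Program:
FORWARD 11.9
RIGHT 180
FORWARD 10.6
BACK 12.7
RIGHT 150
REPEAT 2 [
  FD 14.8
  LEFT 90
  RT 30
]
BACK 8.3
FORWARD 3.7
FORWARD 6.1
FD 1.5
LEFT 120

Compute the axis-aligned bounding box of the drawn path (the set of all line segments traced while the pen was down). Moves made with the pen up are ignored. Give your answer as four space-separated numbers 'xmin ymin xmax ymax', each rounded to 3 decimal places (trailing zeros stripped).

Answer: 0 0 34.005 23.7

Derivation:
Executing turtle program step by step:
Start: pos=(0,0), heading=0, pen down
FD 11.9: (0,0) -> (11.9,0) [heading=0, draw]
RT 180: heading 0 -> 180
FD 10.6: (11.9,0) -> (1.3,0) [heading=180, draw]
BK 12.7: (1.3,0) -> (14,0) [heading=180, draw]
RT 150: heading 180 -> 30
REPEAT 2 [
  -- iteration 1/2 --
  FD 14.8: (14,0) -> (26.817,7.4) [heading=30, draw]
  LT 90: heading 30 -> 120
  RT 30: heading 120 -> 90
  -- iteration 2/2 --
  FD 14.8: (26.817,7.4) -> (26.817,22.2) [heading=90, draw]
  LT 90: heading 90 -> 180
  RT 30: heading 180 -> 150
]
BK 8.3: (26.817,22.2) -> (34.005,18.05) [heading=150, draw]
FD 3.7: (34.005,18.05) -> (30.801,19.9) [heading=150, draw]
FD 6.1: (30.801,19.9) -> (25.518,22.95) [heading=150, draw]
FD 1.5: (25.518,22.95) -> (24.219,23.7) [heading=150, draw]
LT 120: heading 150 -> 270
Final: pos=(24.219,23.7), heading=270, 9 segment(s) drawn

Segment endpoints: x in {0, 1.3, 11.9, 14, 24.219, 25.518, 26.817, 26.817, 30.801, 34.005}, y in {0, 0, 0, 7.4, 18.05, 19.9, 22.2, 22.95, 23.7}
xmin=0, ymin=0, xmax=34.005, ymax=23.7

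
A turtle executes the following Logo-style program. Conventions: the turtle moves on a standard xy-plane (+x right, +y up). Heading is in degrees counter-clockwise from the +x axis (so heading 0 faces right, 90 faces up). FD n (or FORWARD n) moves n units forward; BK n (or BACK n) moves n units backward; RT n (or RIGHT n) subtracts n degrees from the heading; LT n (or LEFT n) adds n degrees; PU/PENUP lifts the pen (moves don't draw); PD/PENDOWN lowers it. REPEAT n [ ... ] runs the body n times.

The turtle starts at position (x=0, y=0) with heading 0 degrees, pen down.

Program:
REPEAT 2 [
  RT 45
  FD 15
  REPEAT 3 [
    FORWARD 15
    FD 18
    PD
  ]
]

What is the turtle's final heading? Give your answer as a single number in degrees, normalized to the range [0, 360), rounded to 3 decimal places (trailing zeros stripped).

Answer: 270

Derivation:
Executing turtle program step by step:
Start: pos=(0,0), heading=0, pen down
REPEAT 2 [
  -- iteration 1/2 --
  RT 45: heading 0 -> 315
  FD 15: (0,0) -> (10.607,-10.607) [heading=315, draw]
  REPEAT 3 [
    -- iteration 1/3 --
    FD 15: (10.607,-10.607) -> (21.213,-21.213) [heading=315, draw]
    FD 18: (21.213,-21.213) -> (33.941,-33.941) [heading=315, draw]
    PD: pen down
    -- iteration 2/3 --
    FD 15: (33.941,-33.941) -> (44.548,-44.548) [heading=315, draw]
    FD 18: (44.548,-44.548) -> (57.276,-57.276) [heading=315, draw]
    PD: pen down
    -- iteration 3/3 --
    FD 15: (57.276,-57.276) -> (67.882,-67.882) [heading=315, draw]
    FD 18: (67.882,-67.882) -> (80.61,-80.61) [heading=315, draw]
    PD: pen down
  ]
  -- iteration 2/2 --
  RT 45: heading 315 -> 270
  FD 15: (80.61,-80.61) -> (80.61,-95.61) [heading=270, draw]
  REPEAT 3 [
    -- iteration 1/3 --
    FD 15: (80.61,-95.61) -> (80.61,-110.61) [heading=270, draw]
    FD 18: (80.61,-110.61) -> (80.61,-128.61) [heading=270, draw]
    PD: pen down
    -- iteration 2/3 --
    FD 15: (80.61,-128.61) -> (80.61,-143.61) [heading=270, draw]
    FD 18: (80.61,-143.61) -> (80.61,-161.61) [heading=270, draw]
    PD: pen down
    -- iteration 3/3 --
    FD 15: (80.61,-161.61) -> (80.61,-176.61) [heading=270, draw]
    FD 18: (80.61,-176.61) -> (80.61,-194.61) [heading=270, draw]
    PD: pen down
  ]
]
Final: pos=(80.61,-194.61), heading=270, 14 segment(s) drawn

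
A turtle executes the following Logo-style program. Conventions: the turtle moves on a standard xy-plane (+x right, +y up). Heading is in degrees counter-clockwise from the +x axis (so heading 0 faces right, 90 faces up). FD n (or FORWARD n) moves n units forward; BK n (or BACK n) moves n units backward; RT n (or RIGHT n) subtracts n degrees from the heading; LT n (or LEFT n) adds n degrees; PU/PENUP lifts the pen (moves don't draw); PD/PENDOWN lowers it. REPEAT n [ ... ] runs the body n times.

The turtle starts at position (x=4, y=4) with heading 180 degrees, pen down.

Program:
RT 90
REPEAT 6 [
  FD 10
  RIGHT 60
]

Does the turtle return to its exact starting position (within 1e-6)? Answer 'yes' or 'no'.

Executing turtle program step by step:
Start: pos=(4,4), heading=180, pen down
RT 90: heading 180 -> 90
REPEAT 6 [
  -- iteration 1/6 --
  FD 10: (4,4) -> (4,14) [heading=90, draw]
  RT 60: heading 90 -> 30
  -- iteration 2/6 --
  FD 10: (4,14) -> (12.66,19) [heading=30, draw]
  RT 60: heading 30 -> 330
  -- iteration 3/6 --
  FD 10: (12.66,19) -> (21.321,14) [heading=330, draw]
  RT 60: heading 330 -> 270
  -- iteration 4/6 --
  FD 10: (21.321,14) -> (21.321,4) [heading=270, draw]
  RT 60: heading 270 -> 210
  -- iteration 5/6 --
  FD 10: (21.321,4) -> (12.66,-1) [heading=210, draw]
  RT 60: heading 210 -> 150
  -- iteration 6/6 --
  FD 10: (12.66,-1) -> (4,4) [heading=150, draw]
  RT 60: heading 150 -> 90
]
Final: pos=(4,4), heading=90, 6 segment(s) drawn

Start position: (4, 4)
Final position: (4, 4)
Distance = 0; < 1e-6 -> CLOSED

Answer: yes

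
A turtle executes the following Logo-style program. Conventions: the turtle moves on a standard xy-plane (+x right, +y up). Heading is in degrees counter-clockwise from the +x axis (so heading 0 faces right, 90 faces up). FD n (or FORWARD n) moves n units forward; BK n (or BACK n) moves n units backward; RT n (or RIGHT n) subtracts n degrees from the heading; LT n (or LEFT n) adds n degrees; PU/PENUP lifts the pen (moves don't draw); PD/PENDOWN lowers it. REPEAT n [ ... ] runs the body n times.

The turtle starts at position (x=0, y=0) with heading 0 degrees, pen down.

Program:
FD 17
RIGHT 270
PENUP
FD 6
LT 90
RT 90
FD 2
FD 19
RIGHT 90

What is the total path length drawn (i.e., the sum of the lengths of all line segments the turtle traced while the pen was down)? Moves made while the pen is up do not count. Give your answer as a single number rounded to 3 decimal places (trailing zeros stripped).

Executing turtle program step by step:
Start: pos=(0,0), heading=0, pen down
FD 17: (0,0) -> (17,0) [heading=0, draw]
RT 270: heading 0 -> 90
PU: pen up
FD 6: (17,0) -> (17,6) [heading=90, move]
LT 90: heading 90 -> 180
RT 90: heading 180 -> 90
FD 2: (17,6) -> (17,8) [heading=90, move]
FD 19: (17,8) -> (17,27) [heading=90, move]
RT 90: heading 90 -> 0
Final: pos=(17,27), heading=0, 1 segment(s) drawn

Segment lengths:
  seg 1: (0,0) -> (17,0), length = 17
Total = 17

Answer: 17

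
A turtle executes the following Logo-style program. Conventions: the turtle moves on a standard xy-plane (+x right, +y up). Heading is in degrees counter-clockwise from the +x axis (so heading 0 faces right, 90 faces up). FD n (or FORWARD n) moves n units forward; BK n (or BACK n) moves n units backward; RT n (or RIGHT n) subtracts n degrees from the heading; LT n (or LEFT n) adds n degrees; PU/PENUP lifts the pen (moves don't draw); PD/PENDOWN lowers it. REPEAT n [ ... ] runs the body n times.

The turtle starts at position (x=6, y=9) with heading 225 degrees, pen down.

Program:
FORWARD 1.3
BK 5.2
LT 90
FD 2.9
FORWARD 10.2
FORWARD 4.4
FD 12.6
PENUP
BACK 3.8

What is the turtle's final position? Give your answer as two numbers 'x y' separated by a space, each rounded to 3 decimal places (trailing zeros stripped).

Executing turtle program step by step:
Start: pos=(6,9), heading=225, pen down
FD 1.3: (6,9) -> (5.081,8.081) [heading=225, draw]
BK 5.2: (5.081,8.081) -> (8.758,11.758) [heading=225, draw]
LT 90: heading 225 -> 315
FD 2.9: (8.758,11.758) -> (10.808,9.707) [heading=315, draw]
FD 10.2: (10.808,9.707) -> (18.021,2.495) [heading=315, draw]
FD 4.4: (18.021,2.495) -> (21.132,-0.617) [heading=315, draw]
FD 12.6: (21.132,-0.617) -> (30.042,-9.526) [heading=315, draw]
PU: pen up
BK 3.8: (30.042,-9.526) -> (27.355,-6.839) [heading=315, move]
Final: pos=(27.355,-6.839), heading=315, 6 segment(s) drawn

Answer: 27.355 -6.839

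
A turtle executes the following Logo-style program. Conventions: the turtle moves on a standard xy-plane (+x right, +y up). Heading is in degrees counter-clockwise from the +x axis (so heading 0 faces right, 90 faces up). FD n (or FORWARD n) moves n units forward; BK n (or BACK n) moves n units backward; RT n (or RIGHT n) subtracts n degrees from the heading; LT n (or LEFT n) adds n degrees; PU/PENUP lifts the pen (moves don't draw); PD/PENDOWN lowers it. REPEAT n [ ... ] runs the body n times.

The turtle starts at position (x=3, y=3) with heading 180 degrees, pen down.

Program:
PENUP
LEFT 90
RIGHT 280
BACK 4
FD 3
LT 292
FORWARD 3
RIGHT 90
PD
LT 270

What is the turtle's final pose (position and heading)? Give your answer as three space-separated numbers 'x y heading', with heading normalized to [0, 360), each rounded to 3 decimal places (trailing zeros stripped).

Answer: 2.639 0.239 102

Derivation:
Executing turtle program step by step:
Start: pos=(3,3), heading=180, pen down
PU: pen up
LT 90: heading 180 -> 270
RT 280: heading 270 -> 350
BK 4: (3,3) -> (-0.939,3.695) [heading=350, move]
FD 3: (-0.939,3.695) -> (2.015,3.174) [heading=350, move]
LT 292: heading 350 -> 282
FD 3: (2.015,3.174) -> (2.639,0.239) [heading=282, move]
RT 90: heading 282 -> 192
PD: pen down
LT 270: heading 192 -> 102
Final: pos=(2.639,0.239), heading=102, 0 segment(s) drawn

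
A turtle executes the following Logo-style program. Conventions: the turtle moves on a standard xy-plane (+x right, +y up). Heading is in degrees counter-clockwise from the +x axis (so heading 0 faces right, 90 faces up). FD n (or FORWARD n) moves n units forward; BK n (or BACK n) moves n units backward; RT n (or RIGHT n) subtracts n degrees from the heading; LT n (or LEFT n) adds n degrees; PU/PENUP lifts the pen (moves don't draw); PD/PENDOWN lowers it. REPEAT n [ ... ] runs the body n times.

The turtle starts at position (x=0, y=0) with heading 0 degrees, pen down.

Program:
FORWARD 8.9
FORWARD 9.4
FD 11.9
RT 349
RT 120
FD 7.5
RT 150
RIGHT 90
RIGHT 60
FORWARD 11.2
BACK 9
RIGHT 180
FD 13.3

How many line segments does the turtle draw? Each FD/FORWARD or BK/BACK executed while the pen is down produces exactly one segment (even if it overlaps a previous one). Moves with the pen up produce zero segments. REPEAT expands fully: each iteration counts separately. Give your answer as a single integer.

Executing turtle program step by step:
Start: pos=(0,0), heading=0, pen down
FD 8.9: (0,0) -> (8.9,0) [heading=0, draw]
FD 9.4: (8.9,0) -> (18.3,0) [heading=0, draw]
FD 11.9: (18.3,0) -> (30.2,0) [heading=0, draw]
RT 349: heading 0 -> 11
RT 120: heading 11 -> 251
FD 7.5: (30.2,0) -> (27.758,-7.091) [heading=251, draw]
RT 150: heading 251 -> 101
RT 90: heading 101 -> 11
RT 60: heading 11 -> 311
FD 11.2: (27.758,-7.091) -> (35.106,-15.544) [heading=311, draw]
BK 9: (35.106,-15.544) -> (29.202,-8.752) [heading=311, draw]
RT 180: heading 311 -> 131
FD 13.3: (29.202,-8.752) -> (20.476,1.286) [heading=131, draw]
Final: pos=(20.476,1.286), heading=131, 7 segment(s) drawn
Segments drawn: 7

Answer: 7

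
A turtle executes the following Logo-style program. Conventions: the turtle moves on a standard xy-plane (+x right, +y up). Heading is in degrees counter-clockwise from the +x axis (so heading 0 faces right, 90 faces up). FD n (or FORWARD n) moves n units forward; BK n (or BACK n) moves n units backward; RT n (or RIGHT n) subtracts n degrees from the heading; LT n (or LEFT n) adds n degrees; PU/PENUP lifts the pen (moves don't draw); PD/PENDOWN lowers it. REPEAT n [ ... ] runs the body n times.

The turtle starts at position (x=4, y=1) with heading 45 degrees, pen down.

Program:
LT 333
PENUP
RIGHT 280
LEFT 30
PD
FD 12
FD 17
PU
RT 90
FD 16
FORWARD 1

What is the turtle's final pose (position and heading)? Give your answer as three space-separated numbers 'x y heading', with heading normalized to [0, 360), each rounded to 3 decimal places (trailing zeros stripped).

Executing turtle program step by step:
Start: pos=(4,1), heading=45, pen down
LT 333: heading 45 -> 18
PU: pen up
RT 280: heading 18 -> 98
LT 30: heading 98 -> 128
PD: pen down
FD 12: (4,1) -> (-3.388,10.456) [heading=128, draw]
FD 17: (-3.388,10.456) -> (-13.854,23.852) [heading=128, draw]
PU: pen up
RT 90: heading 128 -> 38
FD 16: (-13.854,23.852) -> (-1.246,33.703) [heading=38, move]
FD 1: (-1.246,33.703) -> (-0.458,34.319) [heading=38, move]
Final: pos=(-0.458,34.319), heading=38, 2 segment(s) drawn

Answer: -0.458 34.319 38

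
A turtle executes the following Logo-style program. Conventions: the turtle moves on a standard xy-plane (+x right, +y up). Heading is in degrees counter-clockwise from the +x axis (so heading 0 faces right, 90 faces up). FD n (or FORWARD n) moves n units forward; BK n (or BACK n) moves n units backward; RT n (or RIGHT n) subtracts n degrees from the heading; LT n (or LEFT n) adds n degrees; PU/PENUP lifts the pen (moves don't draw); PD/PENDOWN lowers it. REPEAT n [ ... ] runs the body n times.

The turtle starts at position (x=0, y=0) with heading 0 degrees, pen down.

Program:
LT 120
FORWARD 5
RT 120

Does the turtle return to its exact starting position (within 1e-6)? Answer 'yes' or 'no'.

Answer: no

Derivation:
Executing turtle program step by step:
Start: pos=(0,0), heading=0, pen down
LT 120: heading 0 -> 120
FD 5: (0,0) -> (-2.5,4.33) [heading=120, draw]
RT 120: heading 120 -> 0
Final: pos=(-2.5,4.33), heading=0, 1 segment(s) drawn

Start position: (0, 0)
Final position: (-2.5, 4.33)
Distance = 5; >= 1e-6 -> NOT closed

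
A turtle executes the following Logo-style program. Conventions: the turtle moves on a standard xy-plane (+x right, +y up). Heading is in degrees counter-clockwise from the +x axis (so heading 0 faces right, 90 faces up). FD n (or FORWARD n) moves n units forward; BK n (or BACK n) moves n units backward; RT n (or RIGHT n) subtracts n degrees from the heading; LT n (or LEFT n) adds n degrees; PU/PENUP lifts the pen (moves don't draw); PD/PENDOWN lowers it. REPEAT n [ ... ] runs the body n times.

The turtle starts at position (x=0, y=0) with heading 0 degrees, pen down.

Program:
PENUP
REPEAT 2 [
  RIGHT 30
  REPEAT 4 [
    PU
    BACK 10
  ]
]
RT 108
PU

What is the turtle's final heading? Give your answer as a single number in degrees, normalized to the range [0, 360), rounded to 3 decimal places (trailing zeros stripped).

Answer: 192

Derivation:
Executing turtle program step by step:
Start: pos=(0,0), heading=0, pen down
PU: pen up
REPEAT 2 [
  -- iteration 1/2 --
  RT 30: heading 0 -> 330
  REPEAT 4 [
    -- iteration 1/4 --
    PU: pen up
    BK 10: (0,0) -> (-8.66,5) [heading=330, move]
    -- iteration 2/4 --
    PU: pen up
    BK 10: (-8.66,5) -> (-17.321,10) [heading=330, move]
    -- iteration 3/4 --
    PU: pen up
    BK 10: (-17.321,10) -> (-25.981,15) [heading=330, move]
    -- iteration 4/4 --
    PU: pen up
    BK 10: (-25.981,15) -> (-34.641,20) [heading=330, move]
  ]
  -- iteration 2/2 --
  RT 30: heading 330 -> 300
  REPEAT 4 [
    -- iteration 1/4 --
    PU: pen up
    BK 10: (-34.641,20) -> (-39.641,28.66) [heading=300, move]
    -- iteration 2/4 --
    PU: pen up
    BK 10: (-39.641,28.66) -> (-44.641,37.321) [heading=300, move]
    -- iteration 3/4 --
    PU: pen up
    BK 10: (-44.641,37.321) -> (-49.641,45.981) [heading=300, move]
    -- iteration 4/4 --
    PU: pen up
    BK 10: (-49.641,45.981) -> (-54.641,54.641) [heading=300, move]
  ]
]
RT 108: heading 300 -> 192
PU: pen up
Final: pos=(-54.641,54.641), heading=192, 0 segment(s) drawn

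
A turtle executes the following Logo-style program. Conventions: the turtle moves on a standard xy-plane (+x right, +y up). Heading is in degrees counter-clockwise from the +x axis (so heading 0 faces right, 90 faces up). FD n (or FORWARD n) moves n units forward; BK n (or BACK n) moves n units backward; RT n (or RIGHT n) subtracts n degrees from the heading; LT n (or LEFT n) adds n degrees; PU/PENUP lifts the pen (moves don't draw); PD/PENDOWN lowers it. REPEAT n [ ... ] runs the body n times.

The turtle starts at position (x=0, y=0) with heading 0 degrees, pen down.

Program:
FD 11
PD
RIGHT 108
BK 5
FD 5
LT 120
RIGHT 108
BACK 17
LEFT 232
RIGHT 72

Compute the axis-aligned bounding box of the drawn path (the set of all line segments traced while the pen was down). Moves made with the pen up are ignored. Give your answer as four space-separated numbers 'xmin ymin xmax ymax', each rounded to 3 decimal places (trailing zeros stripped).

Executing turtle program step by step:
Start: pos=(0,0), heading=0, pen down
FD 11: (0,0) -> (11,0) [heading=0, draw]
PD: pen down
RT 108: heading 0 -> 252
BK 5: (11,0) -> (12.545,4.755) [heading=252, draw]
FD 5: (12.545,4.755) -> (11,0) [heading=252, draw]
LT 120: heading 252 -> 12
RT 108: heading 12 -> 264
BK 17: (11,0) -> (12.777,16.907) [heading=264, draw]
LT 232: heading 264 -> 136
RT 72: heading 136 -> 64
Final: pos=(12.777,16.907), heading=64, 4 segment(s) drawn

Segment endpoints: x in {0, 11, 12.545, 12.777}, y in {0, 4.755, 16.907}
xmin=0, ymin=0, xmax=12.777, ymax=16.907

Answer: 0 0 12.777 16.907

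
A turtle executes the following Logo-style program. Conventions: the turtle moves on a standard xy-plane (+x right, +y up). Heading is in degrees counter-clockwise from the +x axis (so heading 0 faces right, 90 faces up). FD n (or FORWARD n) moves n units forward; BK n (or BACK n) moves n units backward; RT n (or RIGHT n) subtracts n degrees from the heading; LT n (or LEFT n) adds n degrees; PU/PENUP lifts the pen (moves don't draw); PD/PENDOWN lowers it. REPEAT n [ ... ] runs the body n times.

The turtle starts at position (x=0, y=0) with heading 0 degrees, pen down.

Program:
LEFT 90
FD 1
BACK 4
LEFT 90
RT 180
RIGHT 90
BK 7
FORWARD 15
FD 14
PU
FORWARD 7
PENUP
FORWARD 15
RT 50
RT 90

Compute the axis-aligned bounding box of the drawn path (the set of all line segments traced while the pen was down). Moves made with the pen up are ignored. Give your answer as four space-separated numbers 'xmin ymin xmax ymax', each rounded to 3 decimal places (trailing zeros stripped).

Executing turtle program step by step:
Start: pos=(0,0), heading=0, pen down
LT 90: heading 0 -> 90
FD 1: (0,0) -> (0,1) [heading=90, draw]
BK 4: (0,1) -> (0,-3) [heading=90, draw]
LT 90: heading 90 -> 180
RT 180: heading 180 -> 0
RT 90: heading 0 -> 270
BK 7: (0,-3) -> (0,4) [heading=270, draw]
FD 15: (0,4) -> (0,-11) [heading=270, draw]
FD 14: (0,-11) -> (0,-25) [heading=270, draw]
PU: pen up
FD 7: (0,-25) -> (0,-32) [heading=270, move]
PU: pen up
FD 15: (0,-32) -> (0,-47) [heading=270, move]
RT 50: heading 270 -> 220
RT 90: heading 220 -> 130
Final: pos=(0,-47), heading=130, 5 segment(s) drawn

Segment endpoints: x in {0, 0, 0, 0, 0, 0}, y in {-25, -11, -3, 0, 1, 4}
xmin=0, ymin=-25, xmax=0, ymax=4

Answer: 0 -25 0 4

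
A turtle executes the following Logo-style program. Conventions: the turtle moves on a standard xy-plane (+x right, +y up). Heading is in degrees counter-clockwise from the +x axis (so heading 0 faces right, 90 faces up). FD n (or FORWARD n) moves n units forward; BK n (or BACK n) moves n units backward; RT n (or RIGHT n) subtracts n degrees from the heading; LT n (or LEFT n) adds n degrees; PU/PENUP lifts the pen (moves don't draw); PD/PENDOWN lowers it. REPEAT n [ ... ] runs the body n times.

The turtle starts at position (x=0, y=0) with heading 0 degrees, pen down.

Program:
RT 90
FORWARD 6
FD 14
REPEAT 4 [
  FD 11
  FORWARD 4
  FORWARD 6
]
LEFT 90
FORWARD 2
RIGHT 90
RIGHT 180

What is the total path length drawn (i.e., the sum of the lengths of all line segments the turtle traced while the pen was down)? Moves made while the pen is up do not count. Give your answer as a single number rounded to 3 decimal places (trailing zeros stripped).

Executing turtle program step by step:
Start: pos=(0,0), heading=0, pen down
RT 90: heading 0 -> 270
FD 6: (0,0) -> (0,-6) [heading=270, draw]
FD 14: (0,-6) -> (0,-20) [heading=270, draw]
REPEAT 4 [
  -- iteration 1/4 --
  FD 11: (0,-20) -> (0,-31) [heading=270, draw]
  FD 4: (0,-31) -> (0,-35) [heading=270, draw]
  FD 6: (0,-35) -> (0,-41) [heading=270, draw]
  -- iteration 2/4 --
  FD 11: (0,-41) -> (0,-52) [heading=270, draw]
  FD 4: (0,-52) -> (0,-56) [heading=270, draw]
  FD 6: (0,-56) -> (0,-62) [heading=270, draw]
  -- iteration 3/4 --
  FD 11: (0,-62) -> (0,-73) [heading=270, draw]
  FD 4: (0,-73) -> (0,-77) [heading=270, draw]
  FD 6: (0,-77) -> (0,-83) [heading=270, draw]
  -- iteration 4/4 --
  FD 11: (0,-83) -> (0,-94) [heading=270, draw]
  FD 4: (0,-94) -> (0,-98) [heading=270, draw]
  FD 6: (0,-98) -> (0,-104) [heading=270, draw]
]
LT 90: heading 270 -> 0
FD 2: (0,-104) -> (2,-104) [heading=0, draw]
RT 90: heading 0 -> 270
RT 180: heading 270 -> 90
Final: pos=(2,-104), heading=90, 15 segment(s) drawn

Segment lengths:
  seg 1: (0,0) -> (0,-6), length = 6
  seg 2: (0,-6) -> (0,-20), length = 14
  seg 3: (0,-20) -> (0,-31), length = 11
  seg 4: (0,-31) -> (0,-35), length = 4
  seg 5: (0,-35) -> (0,-41), length = 6
  seg 6: (0,-41) -> (0,-52), length = 11
  seg 7: (0,-52) -> (0,-56), length = 4
  seg 8: (0,-56) -> (0,-62), length = 6
  seg 9: (0,-62) -> (0,-73), length = 11
  seg 10: (0,-73) -> (0,-77), length = 4
  seg 11: (0,-77) -> (0,-83), length = 6
  seg 12: (0,-83) -> (0,-94), length = 11
  seg 13: (0,-94) -> (0,-98), length = 4
  seg 14: (0,-98) -> (0,-104), length = 6
  seg 15: (0,-104) -> (2,-104), length = 2
Total = 106

Answer: 106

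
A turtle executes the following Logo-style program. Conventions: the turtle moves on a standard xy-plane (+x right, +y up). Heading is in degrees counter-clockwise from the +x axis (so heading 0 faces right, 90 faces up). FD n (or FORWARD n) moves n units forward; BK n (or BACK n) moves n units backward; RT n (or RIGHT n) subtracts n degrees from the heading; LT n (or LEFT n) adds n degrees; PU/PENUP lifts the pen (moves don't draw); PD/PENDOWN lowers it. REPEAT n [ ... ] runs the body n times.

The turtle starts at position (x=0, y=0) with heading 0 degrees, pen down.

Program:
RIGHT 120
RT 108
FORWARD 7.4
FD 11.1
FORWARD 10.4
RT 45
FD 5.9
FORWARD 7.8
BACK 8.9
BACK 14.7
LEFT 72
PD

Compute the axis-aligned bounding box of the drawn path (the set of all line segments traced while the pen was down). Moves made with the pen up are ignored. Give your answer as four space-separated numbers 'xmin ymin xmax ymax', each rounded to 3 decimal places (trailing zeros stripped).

Answer: -19.856 0 0 35.158

Derivation:
Executing turtle program step by step:
Start: pos=(0,0), heading=0, pen down
RT 120: heading 0 -> 240
RT 108: heading 240 -> 132
FD 7.4: (0,0) -> (-4.952,5.499) [heading=132, draw]
FD 11.1: (-4.952,5.499) -> (-12.379,13.748) [heading=132, draw]
FD 10.4: (-12.379,13.748) -> (-19.338,21.477) [heading=132, draw]
RT 45: heading 132 -> 87
FD 5.9: (-19.338,21.477) -> (-19.029,27.369) [heading=87, draw]
FD 7.8: (-19.029,27.369) -> (-18.621,35.158) [heading=87, draw]
BK 8.9: (-18.621,35.158) -> (-19.087,26.27) [heading=87, draw]
BK 14.7: (-19.087,26.27) -> (-19.856,11.59) [heading=87, draw]
LT 72: heading 87 -> 159
PD: pen down
Final: pos=(-19.856,11.59), heading=159, 7 segment(s) drawn

Segment endpoints: x in {-19.856, -19.338, -19.087, -19.029, -18.621, -12.379, -4.952, 0}, y in {0, 5.499, 11.59, 13.748, 21.477, 26.27, 27.369, 35.158}
xmin=-19.856, ymin=0, xmax=0, ymax=35.158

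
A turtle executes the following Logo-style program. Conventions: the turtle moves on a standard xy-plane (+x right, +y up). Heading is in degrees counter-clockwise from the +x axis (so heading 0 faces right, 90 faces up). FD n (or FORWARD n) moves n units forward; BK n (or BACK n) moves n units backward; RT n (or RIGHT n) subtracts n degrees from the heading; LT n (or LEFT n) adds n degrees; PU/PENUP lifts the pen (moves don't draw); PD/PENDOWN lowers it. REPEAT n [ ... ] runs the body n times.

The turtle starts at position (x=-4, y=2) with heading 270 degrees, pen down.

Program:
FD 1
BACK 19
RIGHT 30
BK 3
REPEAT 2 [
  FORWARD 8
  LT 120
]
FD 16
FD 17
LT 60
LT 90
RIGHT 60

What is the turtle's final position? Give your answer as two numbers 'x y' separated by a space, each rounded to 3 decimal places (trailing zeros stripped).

Answer: -15 44.249

Derivation:
Executing turtle program step by step:
Start: pos=(-4,2), heading=270, pen down
FD 1: (-4,2) -> (-4,1) [heading=270, draw]
BK 19: (-4,1) -> (-4,20) [heading=270, draw]
RT 30: heading 270 -> 240
BK 3: (-4,20) -> (-2.5,22.598) [heading=240, draw]
REPEAT 2 [
  -- iteration 1/2 --
  FD 8: (-2.5,22.598) -> (-6.5,15.67) [heading=240, draw]
  LT 120: heading 240 -> 0
  -- iteration 2/2 --
  FD 8: (-6.5,15.67) -> (1.5,15.67) [heading=0, draw]
  LT 120: heading 0 -> 120
]
FD 16: (1.5,15.67) -> (-6.5,29.526) [heading=120, draw]
FD 17: (-6.5,29.526) -> (-15,44.249) [heading=120, draw]
LT 60: heading 120 -> 180
LT 90: heading 180 -> 270
RT 60: heading 270 -> 210
Final: pos=(-15,44.249), heading=210, 7 segment(s) drawn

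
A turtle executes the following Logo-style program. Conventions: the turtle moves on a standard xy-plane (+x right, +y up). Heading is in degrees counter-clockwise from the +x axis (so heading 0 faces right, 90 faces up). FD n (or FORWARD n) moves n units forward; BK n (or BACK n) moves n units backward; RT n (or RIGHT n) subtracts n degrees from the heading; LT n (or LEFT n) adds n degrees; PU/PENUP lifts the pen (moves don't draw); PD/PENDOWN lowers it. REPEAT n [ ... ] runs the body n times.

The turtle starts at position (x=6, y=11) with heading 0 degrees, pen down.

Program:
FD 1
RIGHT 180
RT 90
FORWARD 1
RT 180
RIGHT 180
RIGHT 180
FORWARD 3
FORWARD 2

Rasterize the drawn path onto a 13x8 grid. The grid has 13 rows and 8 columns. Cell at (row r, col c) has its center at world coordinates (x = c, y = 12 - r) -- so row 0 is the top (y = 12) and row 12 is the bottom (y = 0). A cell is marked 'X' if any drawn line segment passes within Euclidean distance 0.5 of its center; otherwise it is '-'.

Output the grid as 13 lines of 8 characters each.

Segment 0: (6,11) -> (7,11)
Segment 1: (7,11) -> (7,12)
Segment 2: (7,12) -> (7,9)
Segment 3: (7,9) -> (7,7)

Answer: -------X
------XX
-------X
-------X
-------X
-------X
--------
--------
--------
--------
--------
--------
--------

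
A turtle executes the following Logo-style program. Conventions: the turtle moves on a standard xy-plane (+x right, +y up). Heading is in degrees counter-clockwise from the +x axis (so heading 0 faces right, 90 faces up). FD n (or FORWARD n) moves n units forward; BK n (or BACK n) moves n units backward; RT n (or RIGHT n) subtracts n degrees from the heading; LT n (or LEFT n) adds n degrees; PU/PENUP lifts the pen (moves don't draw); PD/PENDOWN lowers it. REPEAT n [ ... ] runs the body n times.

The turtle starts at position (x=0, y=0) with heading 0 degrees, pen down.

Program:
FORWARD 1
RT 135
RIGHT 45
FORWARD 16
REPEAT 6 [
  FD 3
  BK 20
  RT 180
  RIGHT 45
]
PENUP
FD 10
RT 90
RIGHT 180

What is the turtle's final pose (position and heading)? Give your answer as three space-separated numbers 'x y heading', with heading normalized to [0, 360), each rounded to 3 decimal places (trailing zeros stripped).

Executing turtle program step by step:
Start: pos=(0,0), heading=0, pen down
FD 1: (0,0) -> (1,0) [heading=0, draw]
RT 135: heading 0 -> 225
RT 45: heading 225 -> 180
FD 16: (1,0) -> (-15,0) [heading=180, draw]
REPEAT 6 [
  -- iteration 1/6 --
  FD 3: (-15,0) -> (-18,0) [heading=180, draw]
  BK 20: (-18,0) -> (2,0) [heading=180, draw]
  RT 180: heading 180 -> 0
  RT 45: heading 0 -> 315
  -- iteration 2/6 --
  FD 3: (2,0) -> (4.121,-2.121) [heading=315, draw]
  BK 20: (4.121,-2.121) -> (-10.021,12.021) [heading=315, draw]
  RT 180: heading 315 -> 135
  RT 45: heading 135 -> 90
  -- iteration 3/6 --
  FD 3: (-10.021,12.021) -> (-10.021,15.021) [heading=90, draw]
  BK 20: (-10.021,15.021) -> (-10.021,-4.979) [heading=90, draw]
  RT 180: heading 90 -> 270
  RT 45: heading 270 -> 225
  -- iteration 4/6 --
  FD 3: (-10.021,-4.979) -> (-12.142,-7.101) [heading=225, draw]
  BK 20: (-12.142,-7.101) -> (2,7.042) [heading=225, draw]
  RT 180: heading 225 -> 45
  RT 45: heading 45 -> 0
  -- iteration 5/6 --
  FD 3: (2,7.042) -> (5,7.042) [heading=0, draw]
  BK 20: (5,7.042) -> (-15,7.042) [heading=0, draw]
  RT 180: heading 0 -> 180
  RT 45: heading 180 -> 135
  -- iteration 6/6 --
  FD 3: (-15,7.042) -> (-17.121,9.163) [heading=135, draw]
  BK 20: (-17.121,9.163) -> (-2.979,-4.979) [heading=135, draw]
  RT 180: heading 135 -> 315
  RT 45: heading 315 -> 270
]
PU: pen up
FD 10: (-2.979,-4.979) -> (-2.979,-14.979) [heading=270, move]
RT 90: heading 270 -> 180
RT 180: heading 180 -> 0
Final: pos=(-2.979,-14.979), heading=0, 14 segment(s) drawn

Answer: -2.979 -14.979 0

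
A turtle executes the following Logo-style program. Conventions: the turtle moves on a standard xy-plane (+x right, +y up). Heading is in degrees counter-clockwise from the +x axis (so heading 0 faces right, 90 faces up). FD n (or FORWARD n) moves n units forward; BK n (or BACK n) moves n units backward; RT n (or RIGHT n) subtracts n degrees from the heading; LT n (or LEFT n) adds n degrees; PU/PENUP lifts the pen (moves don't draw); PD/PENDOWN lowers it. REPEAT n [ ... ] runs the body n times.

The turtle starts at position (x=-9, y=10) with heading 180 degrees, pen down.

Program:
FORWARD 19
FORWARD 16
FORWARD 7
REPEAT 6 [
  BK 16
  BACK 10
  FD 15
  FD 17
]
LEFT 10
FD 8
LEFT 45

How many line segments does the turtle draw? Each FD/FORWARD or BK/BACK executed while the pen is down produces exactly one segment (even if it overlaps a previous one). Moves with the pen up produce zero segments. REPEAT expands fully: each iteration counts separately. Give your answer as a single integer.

Answer: 28

Derivation:
Executing turtle program step by step:
Start: pos=(-9,10), heading=180, pen down
FD 19: (-9,10) -> (-28,10) [heading=180, draw]
FD 16: (-28,10) -> (-44,10) [heading=180, draw]
FD 7: (-44,10) -> (-51,10) [heading=180, draw]
REPEAT 6 [
  -- iteration 1/6 --
  BK 16: (-51,10) -> (-35,10) [heading=180, draw]
  BK 10: (-35,10) -> (-25,10) [heading=180, draw]
  FD 15: (-25,10) -> (-40,10) [heading=180, draw]
  FD 17: (-40,10) -> (-57,10) [heading=180, draw]
  -- iteration 2/6 --
  BK 16: (-57,10) -> (-41,10) [heading=180, draw]
  BK 10: (-41,10) -> (-31,10) [heading=180, draw]
  FD 15: (-31,10) -> (-46,10) [heading=180, draw]
  FD 17: (-46,10) -> (-63,10) [heading=180, draw]
  -- iteration 3/6 --
  BK 16: (-63,10) -> (-47,10) [heading=180, draw]
  BK 10: (-47,10) -> (-37,10) [heading=180, draw]
  FD 15: (-37,10) -> (-52,10) [heading=180, draw]
  FD 17: (-52,10) -> (-69,10) [heading=180, draw]
  -- iteration 4/6 --
  BK 16: (-69,10) -> (-53,10) [heading=180, draw]
  BK 10: (-53,10) -> (-43,10) [heading=180, draw]
  FD 15: (-43,10) -> (-58,10) [heading=180, draw]
  FD 17: (-58,10) -> (-75,10) [heading=180, draw]
  -- iteration 5/6 --
  BK 16: (-75,10) -> (-59,10) [heading=180, draw]
  BK 10: (-59,10) -> (-49,10) [heading=180, draw]
  FD 15: (-49,10) -> (-64,10) [heading=180, draw]
  FD 17: (-64,10) -> (-81,10) [heading=180, draw]
  -- iteration 6/6 --
  BK 16: (-81,10) -> (-65,10) [heading=180, draw]
  BK 10: (-65,10) -> (-55,10) [heading=180, draw]
  FD 15: (-55,10) -> (-70,10) [heading=180, draw]
  FD 17: (-70,10) -> (-87,10) [heading=180, draw]
]
LT 10: heading 180 -> 190
FD 8: (-87,10) -> (-94.878,8.611) [heading=190, draw]
LT 45: heading 190 -> 235
Final: pos=(-94.878,8.611), heading=235, 28 segment(s) drawn
Segments drawn: 28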